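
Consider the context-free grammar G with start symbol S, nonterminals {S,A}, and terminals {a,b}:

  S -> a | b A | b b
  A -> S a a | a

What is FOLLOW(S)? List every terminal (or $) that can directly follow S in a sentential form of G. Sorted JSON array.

FIRST iteration:
[1]
  A via A→a: +{a}
  S via S→a: +{a}
  S via S→b A: +{b}
  FIRST[S]={a,b}  FIRST[A]={a}
[2]
  A via A→S a a: +{b}
  FIRST[S]={a,b}  FIRST[A]={a,b}
[3] (stable)
  FIRST[S]={a,b}  FIRST[A]={a,b}

FOLLOW sets:
seed FOLLOW(S) with $
round 1:
  A→S a a: FOLLOW(S) ⊇ FIRST(a) = {a}; new: +{a}
  S→b A: FOLLOW(A) ⊇ FOLLOW(S) ⊇ {$,a}; new: +{$,a}
  S: {$,a}  A: {$,a}
round 2: — fixpoint
  S: {$,a}  A: {$,a}

FOLLOW(S) = ["$", "a"]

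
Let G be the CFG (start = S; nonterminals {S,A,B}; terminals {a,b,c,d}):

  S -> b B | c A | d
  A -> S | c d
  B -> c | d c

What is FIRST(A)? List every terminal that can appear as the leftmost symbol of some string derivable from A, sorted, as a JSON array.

FIRST sets, iterate to fixpoint:
[1]
  A via A→c d: +{c}
  B via B→c: +{c}
  B via B→d c: +{d}
  S via S→b B: +{b}
  S via S→c A: +{c}
  S via S→d: +{d}
  FIRST[S]={b,c,d}  FIRST[A]={c}  FIRST[B]={c,d}
[2]
  A via A→S: +{b,d}
  FIRST[S]={b,c,d}  FIRST[A]={b,c,d}  FIRST[B]={c,d}
[3] done
  FIRST[S]={b,c,d}  FIRST[A]={b,c,d}  FIRST[B]={c,d}

FIRST(A) = ["b", "c", "d"]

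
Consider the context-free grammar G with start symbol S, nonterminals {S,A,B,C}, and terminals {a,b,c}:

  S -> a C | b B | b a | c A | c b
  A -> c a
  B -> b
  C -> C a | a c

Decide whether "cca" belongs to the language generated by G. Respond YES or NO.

CNF form of G:
  S -> T0 A | T0 T2 | T1 C | T2 B | T2 T1
  A -> T0 T1
  B -> b
  C -> C T1 | T1 T0
  T0 -> c
  T1 -> a
  T2 -> b

CYK fill:
  cell(0,0) c: {T0}  orig:{}
  cell(1,1) c: {T0}  orig:{}
  cell(2,2) a: {T1}  orig:{}
  cell(0,1) cc: ∅
  cell(1,2) ca: {A}
  cell(0,2) cca: {S}

S ∈ T[0,2] ⇒ YES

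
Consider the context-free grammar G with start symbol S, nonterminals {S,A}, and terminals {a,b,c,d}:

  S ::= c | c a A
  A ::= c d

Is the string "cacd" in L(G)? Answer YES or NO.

Convert to CNF:
  S -> T0 X3 | c
  A -> T0 T1
  T0 -> c
  T1 -> d
  T2 -> a
  X3 -> T2 A

CYK fill:
  cell(0,0) c: {S,T0}  orig:{S}
  cell(1,1) a: {T2}  orig:{}
  cell(2,2) c: {S,T0}  orig:{S}
  cell(3,3) d: {T1}  orig:{}
  cell(0,1) ca: ∅
  cell(1,2) ac: ∅
  cell(2,3) cd: {A}
  cell(0,2) cac: ∅
  cell(1,3) acd: {X3}  orig:{}
  cell(0,3) cacd: {S}

S ∈ T[0,3] ⇒ YES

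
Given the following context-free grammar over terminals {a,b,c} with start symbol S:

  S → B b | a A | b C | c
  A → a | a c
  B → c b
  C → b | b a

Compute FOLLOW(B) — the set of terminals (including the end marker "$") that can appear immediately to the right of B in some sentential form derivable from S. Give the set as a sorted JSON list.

FIRST sets, iterate to fixpoint:
pass 1:
  A via A→a: +{a}
  B via B→c b: +{c}
  C via C→b: +{b}
  S via S→B b: +{c}
  S via S→a A: +{a}
  S via S→b C: +{b}
  S: {a,b,c}  A: {a}  B: {c}  C: {b}
pass 2: (no change)
  S: {a,b,c}  A: {a}  B: {c}  C: {b}

FOLLOW iteration:
initialize: $ ∈ FOLLOW(S)
pass 1:
  S→B b: FOLLOW(B) ⊇ FIRST(b) = {b}; new: +{b}
  S→a A: FOLLOW(A) ⊇ FOLLOW(S) ⊇ {$}; new: +{$}
  S→b C: FOLLOW(C) ⊇ FOLLOW(S) ⊇ {$}; new: +{$}
  S: {$}  A: {$}  B: {b}  C: {$}
pass 2: — fixpoint
  S: {$}  A: {$}  B: {b}  C: {$}

FOLLOW(B) = ["b"]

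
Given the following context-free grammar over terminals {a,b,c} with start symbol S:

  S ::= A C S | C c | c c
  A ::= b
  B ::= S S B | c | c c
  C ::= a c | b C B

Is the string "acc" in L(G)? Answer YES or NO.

CNF form of G:
  S -> A X5 | C T0 | T0 T0
  A -> b
  B -> S X3 | T0 T0 | c
  C -> T1 T0 | T2 X4
  T0 -> c
  T1 -> a
  T2 -> b
  X3 -> S B
  X4 -> C B
  X5 -> C S

CYK table (by increasing span):
  T[0,0] 'a' = {T1}  orig:{}
  T[1,1] 'c' = {B,T0}  orig:{B}
  T[2,2] 'c' = {B,T0}  orig:{B}
  T[0,1] 'ac' = {C}
  T[1,2] 'cc' = {B,S}
  T[0,2] 'acc' = {S,X4}  orig:{S}

S ∈ T[0,2] ⇒ YES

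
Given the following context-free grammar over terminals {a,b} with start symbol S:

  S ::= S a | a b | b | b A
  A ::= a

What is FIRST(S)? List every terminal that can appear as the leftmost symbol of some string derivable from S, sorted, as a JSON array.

FIRST iteration:
pass 1:
  A via A→a: +{a}
  S via S→a b: +{a}
  S via S→b: +{b}
  FIRST(S)={a,b}  FIRST(A)={a}
pass 2: — fixpoint
  FIRST(S)={a,b}  FIRST(A)={a}

FIRST(S) = ["a", "b"]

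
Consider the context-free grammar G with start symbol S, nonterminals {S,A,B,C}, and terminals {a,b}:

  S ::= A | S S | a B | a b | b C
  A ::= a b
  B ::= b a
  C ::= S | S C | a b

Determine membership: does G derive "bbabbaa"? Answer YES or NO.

Convert to CNF:
  S -> S S | T0 B | T0 T1 | T1 C
  A -> T0 T1
  B -> T1 T0
  C -> S C | S S | T0 B | T0 T1 | T1 C
  T0 -> a
  T1 -> b

CYK fill:
  T[0,0] 'b' = {T1}  orig:{}
  T[1,1] 'b' = {T1}  orig:{}
  T[2,2] 'a' = {T0}  orig:{}
  T[3,3] 'b' = {T1}  orig:{}
  T[4,4] 'b' = {T1}  orig:{}
  T[5,5] 'a' = {T0}  orig:{}
  T[6,6] 'a' = {T0}  orig:{}
  T[0,1] 'bb' = ∅
  T[1,2] 'ba' = {B}
  T[2,3] 'ab' = {A,C,S}
  T[3,4] 'bb' = ∅
  T[4,5] 'ba' = {B}
  T[5,6] 'aa' = ∅
  T[0,2] 'bba' = ∅
  T[1,3] 'bab' = {C,S}
  T[2,4] 'abb' = ∅
  T[3,5] 'bba' = ∅
  T[4,6] 'baa' = ∅
  T[0,3] 'bbab' = {C,S}
  T[1,4] 'babb' = ∅
  T[2,5] 'abba' = ∅
  T[3,6] 'bbaa' = ∅
  T[0,4] 'bbabb' = ∅
  T[1,5] 'babba' = ∅
  T[2,6] 'abbaa' = ∅
  T[0,5] 'bbabba' = ∅
  T[1,6] 'babbaa' = ∅
  T[0,6] 'bbabbaa' = ∅

S ∉ T[0,6] ⇒ NO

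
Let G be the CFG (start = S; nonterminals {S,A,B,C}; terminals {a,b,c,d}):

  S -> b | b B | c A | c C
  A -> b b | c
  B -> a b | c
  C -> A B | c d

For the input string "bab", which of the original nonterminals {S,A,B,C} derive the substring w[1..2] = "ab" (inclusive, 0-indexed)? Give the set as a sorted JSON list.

Convert to CNF:
  S -> T0 B | T2 A | T2 C | b
  A -> T0 T0 | c
  B -> T1 T0 | c
  C -> A B | T2 T3
  T0 -> b
  T1 -> a
  T2 -> c
  T3 -> d

Fill CYK table bottom-up (cells [i..j] with 1 ≤ i ≤ j ≤ 2 only):
  T[1,1] 'a' = {T1}  orig:{}
  T[2,2] 'b' = {S,T0}  orig:{S}
  T[1,2] 'ab' = {B}

Original NTs in T[1,2] deriving "ab": ["B"]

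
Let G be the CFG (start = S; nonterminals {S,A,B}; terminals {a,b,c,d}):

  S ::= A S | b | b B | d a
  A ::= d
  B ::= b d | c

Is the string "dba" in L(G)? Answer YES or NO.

Convert to CNF:
  S -> A S | T0 B | T1 T2 | b
  A -> d
  B -> T0 T1 | c
  T0 -> b
  T1 -> d
  T2 -> a

CYK table (by increasing span):
  T[0,0] 'd' = {A,T1}  orig:{A}
  T[1,1] 'b' = {S,T0}  orig:{S}
  T[2,2] 'a' = {T2}  orig:{}
  T[0,1] 'db' = {S}
  T[1,2] 'ba' = ∅
  T[0,2] 'dba' = ∅

S ∉ T[0,2] ⇒ NO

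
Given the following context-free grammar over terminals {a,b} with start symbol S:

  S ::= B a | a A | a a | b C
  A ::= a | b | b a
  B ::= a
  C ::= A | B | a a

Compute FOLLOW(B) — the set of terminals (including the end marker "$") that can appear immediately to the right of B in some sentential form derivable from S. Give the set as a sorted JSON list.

FIRST sets, iterate to fixpoint:
[1]
  A via A→a: +{a}
  A via A→b: +{b}
  B via B→a: +{a}
  C via C→A: +{a,b}
  S via S→B a: +{a}
  S via S→b C: +{b}
  S: {a,b}  A: {a,b}  B: {a}  C: {a,b}
[2] (stable)
  S: {a,b}  A: {a,b}  B: {a}  C: {a,b}

FOLLOW sets:
initialize: $ ∈ FOLLOW(S)
iter 1:
  S→B a: FOLLOW(B) ⊇ FIRST(a) = {a}; new: +{a}
  S→a A: FOLLOW(A) ⊇ FOLLOW(S) ⊇ {$}; new: +{$}
  S→b C: FOLLOW(C) ⊇ FOLLOW(S) ⊇ {$}; new: +{$}
  FOLLOW[S]={$}  FOLLOW[A]={$}  FOLLOW[B]={a}  FOLLOW[C]={$}
iter 2:
  C→B: FOLLOW(B) ⊇ FOLLOW(C) ⊇ {$}; new: +{$}
  FOLLOW[S]={$}  FOLLOW[A]={$}  FOLLOW[B]={$,a}  FOLLOW[C]={$}
iter 3: done
  FOLLOW[S]={$}  FOLLOW[A]={$}  FOLLOW[B]={$,a}  FOLLOW[C]={$}

FOLLOW(B) = ["$", "a"]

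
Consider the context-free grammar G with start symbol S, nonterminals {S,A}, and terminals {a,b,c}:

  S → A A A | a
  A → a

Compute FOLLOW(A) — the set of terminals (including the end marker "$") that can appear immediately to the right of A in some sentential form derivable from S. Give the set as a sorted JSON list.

Compute FIRST by fixpoint:
round 1:
  A via A→a: +{a}
  S via S→A A A: +{a}
  FIRST(S)={a}  FIRST(A)={a}
round 2: done
  FIRST(S)={a}  FIRST(A)={a}

FOLLOW sets:
seed FOLLOW(S) with $
[1]
  S→A A A: FOLLOW(A) ⊇ FIRST(A) = {a}; new: +{a}
  S→A A A: FOLLOW(A) ⊇ FOLLOW(S) ⊇ {$}; new: +{$}
  S: {$}  A: {$,a}
[2] done
  S: {$}  A: {$,a}

FOLLOW(A) = ["$", "a"]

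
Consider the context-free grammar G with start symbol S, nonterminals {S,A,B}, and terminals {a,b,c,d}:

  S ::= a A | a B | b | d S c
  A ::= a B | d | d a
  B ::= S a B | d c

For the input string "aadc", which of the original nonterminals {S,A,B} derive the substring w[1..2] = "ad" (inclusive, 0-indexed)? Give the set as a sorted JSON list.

Convert to CNF:
  S -> T0 A | T0 B | T1 X4 | b
  A -> T0 B | T1 T0 | d
  B -> S X3 | T1 T2
  T0 -> a
  T1 -> d
  T2 -> c
  X3 -> T0 B
  X4 -> S T2

Fill CYK table bottom-up — only the sub-triangle for w[1..2]:
  cell(1,1) a: {T0}  orig:{}
  cell(2,2) d: {A,T1}  orig:{A}
  cell(1,2) ad: {S}

Original NTs in T[1,2] deriving "ad": ["S"]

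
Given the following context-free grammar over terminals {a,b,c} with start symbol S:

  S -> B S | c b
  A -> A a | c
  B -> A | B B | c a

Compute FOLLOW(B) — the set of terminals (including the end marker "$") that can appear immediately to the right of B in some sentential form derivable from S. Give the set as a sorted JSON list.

Compute FIRST by fixpoint:
pass 1:
  A via A→c: +{c}
  B via B→A: +{c}
  S via S→B S: +{c}
  FIRST[S]={c}  FIRST[A]={c}  FIRST[B]={c}
pass 2: — fixpoint
  FIRST[S]={c}  FIRST[A]={c}  FIRST[B]={c}

FOLLOW sets:
FOLLOW(S) := {$}
iter 1:
  A→A a: FOLLOW(A) ⊇ FIRST(a) = {a}; new: +{a}
  B→B B: FOLLOW(B) ⊇ FIRST(B) = {c}; new: +{c}
  FOLLOW[S]={$}  FOLLOW[A]={a}  FOLLOW[B]={c}
iter 2:
  B→A: FOLLOW(A) ⊇ FOLLOW(B) ⊇ {c}; new: +{c}
  FOLLOW[S]={$}  FOLLOW[A]={a,c}  FOLLOW[B]={c}
iter 3: — fixpoint
  FOLLOW[S]={$}  FOLLOW[A]={a,c}  FOLLOW[B]={c}

FOLLOW(B) = ["c"]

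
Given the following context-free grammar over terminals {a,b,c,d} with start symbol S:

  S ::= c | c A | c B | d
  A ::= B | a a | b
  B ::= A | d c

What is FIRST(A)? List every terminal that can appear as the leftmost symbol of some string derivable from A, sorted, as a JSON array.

FIRST iteration:
round 1:
  A via A→a a: +{a}
  A via A→b: +{b}
  B via B→A: +{a,b}
  B via B→d c: +{d}
  S via S→c: +{c}
  S via S→d: +{d}
  FIRST[S]={c,d}  FIRST[A]={a,b}  FIRST[B]={a,b,d}
round 2:
  A via A→B: +{d}
  FIRST[S]={c,d}  FIRST[A]={a,b,d}  FIRST[B]={a,b,d}
round 3: (no change)
  FIRST[S]={c,d}  FIRST[A]={a,b,d}  FIRST[B]={a,b,d}

FIRST(A) = ["a", "b", "d"]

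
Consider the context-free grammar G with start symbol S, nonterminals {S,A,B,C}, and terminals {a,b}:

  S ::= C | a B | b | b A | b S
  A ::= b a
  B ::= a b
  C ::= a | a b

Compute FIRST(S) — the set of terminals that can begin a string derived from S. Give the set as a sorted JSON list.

FIRST sets, iterate to fixpoint:
[1]
  A via A→b a: +{b}
  B via B→a b: +{a}
  C via C→a: +{a}
  S via S→C: +{a}
  S via S→b: +{b}
  FIRST(S)={a,b}  FIRST(A)={b}  FIRST(B)={a}  FIRST(C)={a}
[2] (no change)
  FIRST(S)={a,b}  FIRST(A)={b}  FIRST(B)={a}  FIRST(C)={a}

FIRST(S) = ["a", "b"]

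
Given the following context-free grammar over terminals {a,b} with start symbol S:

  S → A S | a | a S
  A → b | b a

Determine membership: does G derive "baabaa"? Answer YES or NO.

Convert to CNF:
  S -> A S | T1 S | a
  A -> T0 T1 | b
  T0 -> b
  T1 -> a

Fill CYK table bottom-up:
  [0..0]={A,T0}  "b"  orig:{A}
  [1..1]={S,T1}  "a"  orig:{S}
  [2..2]={S,T1}  "a"  orig:{S}
  [3..3]={A,T0}  "b"  orig:{A}
  [4..4]={S,T1}  "a"  orig:{S}
  [5..5]={S,T1}  "a"  orig:{S}
  [0..1]={A,S}  "ba"
  [1..2]={S}  "aa"
  [2..3]=∅  "ab"
  [3..4]={A,S}  "ba"
  [4..5]={S}  "aa"
  [0..2]={S}  "baa"
  [1..3]=∅  "aab"
  [2..4]={S}  "aba"
  [3..5]={S}  "baa"
  [0..3]=∅  "baab"
  [1..4]={S}  "aaba"
  [2..5]={S}  "abaa"
  [0..4]={S}  "baaba"
  [1..5]={S}  "aabaa"
  [0..5]={S}  "baabaa"

S ∈ T[0,5] ⇒ YES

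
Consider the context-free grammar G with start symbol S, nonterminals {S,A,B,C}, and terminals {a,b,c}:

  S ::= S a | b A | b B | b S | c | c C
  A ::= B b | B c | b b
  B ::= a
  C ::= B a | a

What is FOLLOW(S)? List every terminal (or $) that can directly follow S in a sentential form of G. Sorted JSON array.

Compute FIRST by fixpoint:
[1]
  A via A→b b: +{b}
  B via B→a: +{a}
  C via C→B a: +{a}
  S via S→b A: +{b}
  S via S→c: +{c}
  FIRST[S]={b,c}  FIRST[A]={b}  FIRST[B]={a}  FIRST[C]={a}
[2]
  A via A→B b: +{a}
  FIRST[S]={b,c}  FIRST[A]={a,b}  FIRST[B]={a}  FIRST[C]={a}
[3] — fixpoint
  FIRST[S]={b,c}  FIRST[A]={a,b}  FIRST[B]={a}  FIRST[C]={a}

Compute FOLLOW by fixpoint:
FOLLOW(S) := {$}
iter 1:
  A→B b: FOLLOW(B) ⊇ FIRST(b) = {b}; new: +{b}
  A→B c: FOLLOW(B) ⊇ FIRST(c) = {c}; new: +{c}
  C→B a: FOLLOW(B) ⊇ FIRST(a) = {a}; new: +{a}
  S→S a: FOLLOW(S) ⊇ FIRST(a) = {a}; new: +{a}
  S→b A: FOLLOW(A) ⊇ FOLLOW(S) ⊇ {$,a}; new: +{$,a}
  S→b B: FOLLOW(B) ⊇ FOLLOW(S) ⊇ {$,a}; new: +{$}
  S→c C: FOLLOW(C) ⊇ FOLLOW(S) ⊇ {$,a}; new: +{$,a}
  FOLLOW(S)={$,a}  FOLLOW(A)={$,a}  FOLLOW(B)={$,a,b,c}  FOLLOW(C)={$,a}
iter 2: (stable)
  FOLLOW(S)={$,a}  FOLLOW(A)={$,a}  FOLLOW(B)={$,a,b,c}  FOLLOW(C)={$,a}

FOLLOW(S) = ["$", "a"]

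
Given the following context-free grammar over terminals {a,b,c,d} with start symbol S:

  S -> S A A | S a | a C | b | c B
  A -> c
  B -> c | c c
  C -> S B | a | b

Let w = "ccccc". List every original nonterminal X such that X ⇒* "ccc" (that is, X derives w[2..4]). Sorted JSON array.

CNF form of G:
  S -> S T1 | S X2 | T0 B | T1 C | b
  A -> c
  B -> T0 T0 | c
  C -> S B | a | b
  T0 -> c
  T1 -> a
  X2 -> A A

CYK table (by increasing span) — only the sub-triangle for w[2..4]:
  cell(2,2) c: {A,B,T0}  orig:{A,B}
  cell(3,3) c: {A,B,T0}  orig:{A,B}
  cell(4,4) c: {A,B,T0}  orig:{A,B}
  cell(2,3) cc: {B,S,X2}  orig:{B,S}
  cell(3,4) cc: {B,S,X2}  orig:{B,S}
  cell(2,4) ccc: {C,S}

Original NTs in T[2,4] deriving "ccc": ["C", "S"]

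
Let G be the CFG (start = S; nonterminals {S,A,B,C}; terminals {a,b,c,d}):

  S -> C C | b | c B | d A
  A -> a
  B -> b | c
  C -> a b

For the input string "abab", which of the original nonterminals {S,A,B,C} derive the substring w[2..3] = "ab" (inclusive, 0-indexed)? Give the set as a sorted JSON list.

Convert to CNF:
  S -> C C | T2 B | T3 A | b
  A -> a
  B -> b | c
  C -> T0 T1
  T0 -> a
  T1 -> b
  T2 -> c
  T3 -> d

Fill CYK table bottom-up — only the sub-triangle for w[2..3]:
  T[2,2] 'a' = {A,T0}  orig:{A}
  T[3,3] 'b' = {B,S,T1}  orig:{B,S}
  T[2,3] 'ab' = {C}

Original NTs in T[2,3] deriving "ab": ["C"]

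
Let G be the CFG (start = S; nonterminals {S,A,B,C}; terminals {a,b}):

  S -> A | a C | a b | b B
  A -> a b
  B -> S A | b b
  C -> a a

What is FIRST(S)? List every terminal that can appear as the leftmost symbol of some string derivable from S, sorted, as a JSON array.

FIRST iteration:
pass 1:
  A via A→a b: +{a}
  B via B→b b: +{b}
  C via C→a a: +{a}
  S via S→A: +{a}
  S via S→b B: +{b}
  FIRST(S)={a,b}  FIRST(A)={a}  FIRST(B)={b}  FIRST(C)={a}
pass 2:
  B via B→S A: +{a}
  FIRST(S)={a,b}  FIRST(A)={a}  FIRST(B)={a,b}  FIRST(C)={a}
pass 3: (stable)
  FIRST(S)={a,b}  FIRST(A)={a}  FIRST(B)={a,b}  FIRST(C)={a}

FIRST(S) = ["a", "b"]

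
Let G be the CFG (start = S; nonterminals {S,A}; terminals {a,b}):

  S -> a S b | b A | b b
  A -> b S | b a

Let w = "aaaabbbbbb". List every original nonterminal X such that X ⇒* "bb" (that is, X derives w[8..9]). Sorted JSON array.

Convert to CNF:
  S -> T0 A | T0 T0 | T1 X2
  A -> T0 S | T0 T1
  T0 -> b
  T1 -> a
  X2 -> S T0

Fill CYK table bottom-up (cells [i..j] with 8 ≤ i ≤ j ≤ 9 only):
  cell(8,8) b: {T0}  orig:{}
  cell(9,9) b: {T0}  orig:{}
  cell(8,9) bb: {S}

Original NTs in T[8,9] deriving "bb": ["S"]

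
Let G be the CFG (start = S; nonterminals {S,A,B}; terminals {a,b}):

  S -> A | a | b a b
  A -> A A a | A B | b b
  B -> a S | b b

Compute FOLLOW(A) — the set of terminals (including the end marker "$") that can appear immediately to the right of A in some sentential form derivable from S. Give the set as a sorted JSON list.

Compute FIRST by fixpoint:
[1]
  A via A→b b: +{b}
  B via B→a S: +{a}
  B via B→b b: +{b}
  S via S→A: +{b}
  S via S→a: +{a}
  S: {a,b}  A: {b}  B: {a,b}
[2] — fixpoint
  S: {a,b}  A: {b}  B: {a,b}

FOLLOW iteration:
seed FOLLOW(S) with $
pass 1:
  A→A A a: FOLLOW(A) ⊇ FIRST(A) = {b}; new: +{b}
  A→A A a: FOLLOW(A) ⊇ FIRST(a) = {a}; new: +{a}
  A→A B: FOLLOW(B) ⊇ FOLLOW(A) ⊇ {a,b}; new: +{a,b}
  B→a S: FOLLOW(S) ⊇ FOLLOW(B) ⊇ {a,b}; new: +{a,b}
  S→A: FOLLOW(A) ⊇ FOLLOW(S) ⊇ {$,a,b}; new: +{$}
  FOLLOW[S]={$,a,b}  FOLLOW[A]={$,a,b}  FOLLOW[B]={a,b}
pass 2:
  A→A B: FOLLOW(B) ⊇ FOLLOW(A) ⊇ {$,a,b}; new: +{$}
  FOLLOW[S]={$,a,b}  FOLLOW[A]={$,a,b}  FOLLOW[B]={$,a,b}
pass 3: (no change)
  FOLLOW[S]={$,a,b}  FOLLOW[A]={$,a,b}  FOLLOW[B]={$,a,b}

FOLLOW(A) = ["$", "a", "b"]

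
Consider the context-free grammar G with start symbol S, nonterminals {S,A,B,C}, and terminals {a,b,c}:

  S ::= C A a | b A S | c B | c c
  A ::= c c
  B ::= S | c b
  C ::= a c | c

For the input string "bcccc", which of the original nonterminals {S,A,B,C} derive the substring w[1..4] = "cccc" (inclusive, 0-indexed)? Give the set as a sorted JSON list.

Convert to CNF:
  S -> C X5 | T0 B | T0 T0 | T2 X6
  A -> T0 T0
  B -> C X3 | T0 B | T0 T0 | T0 T2 | T2 X4
  C -> T1 T0 | c
  T0 -> c
  T1 -> a
  T2 -> b
  X3 -> A T1
  X4 -> A S
  X5 -> A T1
  X6 -> A S

CYK fill (cells [i..j] with 1 ≤ i ≤ j ≤ 4 only):
  [1..1]={C,T0}  "c"  orig:{C}
  [2..2]={C,T0}  "c"  orig:{C}
  [3..3]={C,T0}  "c"  orig:{C}
  [4..4]={C,T0}  "c"  orig:{C}
  [1..2]={A,B,S}  "cc"
  [2..3]={A,B,S}  "cc"
  [3..4]={A,B,S}  "cc"
  [1..3]={B,S}  "ccc"
  [2..4]={B,S}  "ccc"
  [1..4]={B,S,X4,X6}  "cccc"  orig:{B,S}

Original NTs in T[1,4] deriving "cccc": ["B", "S"]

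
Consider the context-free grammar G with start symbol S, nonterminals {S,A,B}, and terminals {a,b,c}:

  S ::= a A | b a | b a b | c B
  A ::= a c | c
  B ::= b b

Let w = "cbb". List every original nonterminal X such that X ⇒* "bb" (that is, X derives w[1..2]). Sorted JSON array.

Convert to CNF:
  S -> T0 A | T1 B | T2 T0 | T2 X3
  A -> T0 T1 | c
  B -> T2 T2
  T0 -> a
  T1 -> c
  T2 -> b
  X3 -> T0 T2

CYK fill (cells [i..j] with 1 ≤ i ≤ j ≤ 2 only):
  T[1,1] 'b' = {T2}  orig:{}
  T[2,2] 'b' = {T2}  orig:{}
  T[1,2] 'bb' = {B}

Original NTs in T[1,2] deriving "bb": ["B"]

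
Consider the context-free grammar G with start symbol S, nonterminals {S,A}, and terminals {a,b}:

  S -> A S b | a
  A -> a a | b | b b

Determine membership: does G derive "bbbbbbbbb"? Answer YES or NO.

CNF form of G:
  S -> A X2 | a
  A -> T0 T0 | T1 T1 | b
  T0 -> a
  T1 -> b
  X2 -> S T1

CYK fill:
  cell(0,0) b: {A,T1}  orig:{A}
  cell(1,1) b: {A,T1}  orig:{A}
  cell(2,2) b: {A,T1}  orig:{A}
  cell(3,3) b: {A,T1}  orig:{A}
  cell(4,4) b: {A,T1}  orig:{A}
  cell(5,5) b: {A,T1}  orig:{A}
  cell(6,6) b: {A,T1}  orig:{A}
  cell(7,7) b: {A,T1}  orig:{A}
  cell(8,8) b: {A,T1}  orig:{A}
  cell(0,1) bb: {A}
  cell(1,2) bb: {A}
  cell(2,3) bb: {A}
  cell(3,4) bb: {A}
  cell(4,5) bb: {A}
  cell(5,6) bb: {A}
  cell(6,7) bb: {A}
  cell(7,8) bb: {A}
  cell(0,2) bbb: ∅
  cell(1,3) bbb: ∅
  cell(2,4) bbb: ∅
  cell(3,5) bbb: ∅
  cell(4,6) bbb: ∅
  cell(5,7) bbb: ∅
  cell(6,8) bbb: ∅
  cell(0,3) bbbb: ∅
  cell(1,4) bbbb: ∅
  cell(2,5) bbbb: ∅
  cell(3,6) bbbb: ∅
  cell(4,7) bbbb: ∅
  cell(5,8) bbbb: ∅
  cell(0,4) bbbbb: ∅
  cell(1,5) bbbbb: ∅
  cell(2,6) bbbbb: ∅
  cell(3,7) bbbbb: ∅
  cell(4,8) bbbbb: ∅
  cell(0,5) bbbbbb: ∅
  cell(1,6) bbbbbb: ∅
  cell(2,7) bbbbbb: ∅
  cell(3,8) bbbbbb: ∅
  cell(0,6) bbbbbbb: ∅
  cell(1,7) bbbbbbb: ∅
  cell(2,8) bbbbbbb: ∅
  cell(0,7) bbbbbbbb: ∅
  cell(1,8) bbbbbbbb: ∅
  cell(0,8) bbbbbbbbb: ∅

S ∉ T[0,8] ⇒ NO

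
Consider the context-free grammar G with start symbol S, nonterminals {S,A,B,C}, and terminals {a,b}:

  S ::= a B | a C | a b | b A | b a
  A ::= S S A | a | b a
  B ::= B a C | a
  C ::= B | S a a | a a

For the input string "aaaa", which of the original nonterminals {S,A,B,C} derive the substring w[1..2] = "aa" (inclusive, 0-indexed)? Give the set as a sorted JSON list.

Convert to CNF:
  S -> T0 A | T0 T1 | T1 B | T1 C | T1 T0
  A -> S X2 | T0 T1 | a
  B -> B X3 | a
  C -> B X4 | S X5 | T1 T1 | a
  T0 -> b
  T1 -> a
  X2 -> S A
  X3 -> T1 C
  X4 -> T1 C
  X5 -> T1 T1

Fill CYK table bottom-up, restricted to cells inside w[1..2]:
  T[1,1] 'a' = {A,B,C,T1}  orig:{A,B,C}
  T[2,2] 'a' = {A,B,C,T1}  orig:{A,B,C}
  T[1,2] 'aa' = {C,S,X3,X4,X5}  orig:{C,S}

Original NTs in T[1,2] deriving "aa": ["C", "S"]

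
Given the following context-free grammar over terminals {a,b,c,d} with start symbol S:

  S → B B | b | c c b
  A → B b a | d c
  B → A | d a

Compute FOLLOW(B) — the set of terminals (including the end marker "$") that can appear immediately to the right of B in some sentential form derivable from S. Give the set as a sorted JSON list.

FIRST iteration:
round 1:
  A via A→d c: +{d}
  B via B→A: +{d}
  S via S→B B: +{d}
  S via S→b: +{b}
  S via S→c c b: +{c}
  FIRST(S)={b,c,d}  FIRST(A)={d}  FIRST(B)={d}
round 2: (no change)
  FIRST(S)={b,c,d}  FIRST(A)={d}  FIRST(B)={d}

FOLLOW iteration:
seed FOLLOW(S) with $
[1]
  A→B b a: FOLLOW(B) ⊇ FIRST(b) = {b}; new: +{b}
  B→A: FOLLOW(A) ⊇ FOLLOW(B) ⊇ {b}; new: +{b}
  S→B B: FOLLOW(B) ⊇ FIRST(B) = {d}; new: +{d}
  S→B B: FOLLOW(B) ⊇ FOLLOW(S) ⊇ {$}; new: +{$}
  FOLLOW(S)={$}  FOLLOW(A)={b}  FOLLOW(B)={$,b,d}
[2]
  B→A: FOLLOW(A) ⊇ FOLLOW(B) ⊇ {$,b,d}; new: +{$,d}
  FOLLOW(S)={$}  FOLLOW(A)={$,b,d}  FOLLOW(B)={$,b,d}
[3] (no change)
  FOLLOW(S)={$}  FOLLOW(A)={$,b,d}  FOLLOW(B)={$,b,d}

FOLLOW(B) = ["$", "b", "d"]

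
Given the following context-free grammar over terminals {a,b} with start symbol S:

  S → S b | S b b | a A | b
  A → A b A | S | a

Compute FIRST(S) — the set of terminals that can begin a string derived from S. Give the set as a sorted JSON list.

Compute FIRST by fixpoint:
iter 1:
  A via A→a: +{a}
  S via S→a A: +{a}
  S via S→b: +{b}
  S: {a,b}  A: {a}
iter 2:
  A via A→S: +{b}
  S: {a,b}  A: {a,b}
iter 3: (stable)
  S: {a,b}  A: {a,b}

FIRST(S) = ["a", "b"]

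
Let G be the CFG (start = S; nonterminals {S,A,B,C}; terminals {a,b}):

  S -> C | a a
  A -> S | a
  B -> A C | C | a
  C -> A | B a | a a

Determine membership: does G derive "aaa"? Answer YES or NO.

CNF form of G:
  S -> B T0 | T0 T0 | a
  A -> B T0 | T0 T0 | a
  B -> A C | B T0 | T0 T0 | a
  C -> B T0 | T0 T0 | a
  T0 -> a

CYK fill:
  T[0,0] 'a' = {A,B,C,S,T0}  orig:{A,B,C,S}
  T[1,1] 'a' = {A,B,C,S,T0}  orig:{A,B,C,S}
  T[2,2] 'a' = {A,B,C,S,T0}  orig:{A,B,C,S}
  T[0,1] 'aa' = {A,B,C,S}
  T[1,2] 'aa' = {A,B,C,S}
  T[0,2] 'aaa' = {A,B,C,S}

S ∈ T[0,2] ⇒ YES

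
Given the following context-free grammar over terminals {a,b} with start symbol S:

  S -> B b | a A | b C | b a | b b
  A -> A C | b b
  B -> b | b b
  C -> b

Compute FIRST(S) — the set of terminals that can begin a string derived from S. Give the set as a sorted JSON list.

FIRST sets, iterate to fixpoint:
iter 1:
  A via A→b b: +{b}
  B via B→b: +{b}
  C via C→b: +{b}
  S via S→B b: +{b}
  S via S→a A: +{a}
  FIRST(S)={a,b}  FIRST(A)={b}  FIRST(B)={b}  FIRST(C)={b}
iter 2: done
  FIRST(S)={a,b}  FIRST(A)={b}  FIRST(B)={b}  FIRST(C)={b}

FIRST(S) = ["a", "b"]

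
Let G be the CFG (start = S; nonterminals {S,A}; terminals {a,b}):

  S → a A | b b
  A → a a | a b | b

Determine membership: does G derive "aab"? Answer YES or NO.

Convert to CNF:
  S -> T0 A | T1 T1
  A -> T0 T0 | T0 T1 | b
  T0 -> a
  T1 -> b

Fill CYK table bottom-up:
  [0..0]={T0}  "a"  orig:{}
  [1..1]={T0}  "a"  orig:{}
  [2..2]={A,T1}  "b"  orig:{A}
  [0..1]={A}  "aa"
  [1..2]={A,S}  "ab"
  [0..2]={S}  "aab"

S ∈ T[0,2] ⇒ YES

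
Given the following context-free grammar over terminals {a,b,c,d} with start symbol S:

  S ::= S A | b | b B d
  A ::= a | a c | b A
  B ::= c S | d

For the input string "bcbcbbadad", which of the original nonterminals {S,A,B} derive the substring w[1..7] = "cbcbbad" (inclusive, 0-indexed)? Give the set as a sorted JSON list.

Convert to CNF:
  S -> S A | T2 X4 | b
  A -> T0 T1 | T2 A | a
  B -> T1 S | d
  T0 -> a
  T1 -> c
  T2 -> b
  T3 -> d
  X4 -> B T3

CYK fill, restricted to cells inside w[1..7]:
  [1..1]={T1}  "c"  orig:{}
  [2..2]={S,T2}  "b"  orig:{S}
  [3..3]={T1}  "c"  orig:{}
  [4..4]={S,T2}  "b"  orig:{S}
  [5..5]={S,T2}  "b"  orig:{S}
  [6..6]={A,T0}  "a"  orig:{A}
  [7..7]={B,T3}  "d"  orig:{B}
  [1..2]={B}  "cb"
  [2..3]=∅  "bc"
  [3..4]={B}  "cb"
  [4..5]=∅  "bb"
  [5..6]={A,S}  "ba"
  [6..7]=∅  "ad"
  [1..3]=∅  "cbc"
  [2..4]=∅  "bcb"
  [3..5]=∅  "cbb"
  [4..6]={A,S}  "bba"
  [5..7]=∅  "bad"
  [1..4]=∅  "cbcb"
  [2..5]=∅  "bcbb"
  [3..6]={B}  "cbba"
  [4..7]=∅  "bbad"
  [1..5]=∅  "cbcbb"
  [2..6]=∅  "bcbba"
  [3..7]={X4}  "cbbad"  orig:{}
  [1..6]=∅  "cbcbba"
  [2..7]={S}  "bcbbad"
  [1..7]={B}  "cbcbbad"

Original NTs in T[1,7] deriving "cbcbbad": ["B"]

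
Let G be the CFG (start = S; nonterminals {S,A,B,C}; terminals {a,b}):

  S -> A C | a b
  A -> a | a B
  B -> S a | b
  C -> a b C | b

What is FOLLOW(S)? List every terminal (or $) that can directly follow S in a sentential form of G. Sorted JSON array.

Compute FIRST by fixpoint:
[1]
  A via A→a: +{a}
  B via B→b: +{b}
  C via C→a b C: +{a}
  C via C→b: +{b}
  S via S→A C: +{a}
  S: {a}  A: {a}  B: {b}  C: {a,b}
[2]
  B via B→S a: +{a}
  S: {a}  A: {a}  B: {a,b}  C: {a,b}
[3] — fixpoint
  S: {a}  A: {a}  B: {a,b}  C: {a,b}

Compute FOLLOW by fixpoint:
FOLLOW(S) := {$}
iter 1:
  B→S a: FOLLOW(S) ⊇ FIRST(a) = {a}; new: +{a}
  S→A C: FOLLOW(A) ⊇ FIRST(C) = {a,b}; new: +{a,b}
  S→A C: FOLLOW(C) ⊇ FOLLOW(S) ⊇ {$,a}; new: +{$,a}
  FOLLOW[S]={$,a}  FOLLOW[A]={a,b}  FOLLOW[B]={}  FOLLOW[C]={$,a}
iter 2:
  A→a B: FOLLOW(B) ⊇ FOLLOW(A) ⊇ {a,b}; new: +{a,b}
  FOLLOW[S]={$,a}  FOLLOW[A]={a,b}  FOLLOW[B]={a,b}  FOLLOW[C]={$,a}
iter 3: done
  FOLLOW[S]={$,a}  FOLLOW[A]={a,b}  FOLLOW[B]={a,b}  FOLLOW[C]={$,a}

FOLLOW(S) = ["$", "a"]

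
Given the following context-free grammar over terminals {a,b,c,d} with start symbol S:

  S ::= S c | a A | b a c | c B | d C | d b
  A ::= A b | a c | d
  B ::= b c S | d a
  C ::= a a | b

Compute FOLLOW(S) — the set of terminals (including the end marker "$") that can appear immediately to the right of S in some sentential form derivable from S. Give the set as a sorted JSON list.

FIRST iteration:
[1]
  A via A→a c: +{a}
  A via A→d: +{d}
  B via B→b c S: +{b}
  B via B→d a: +{d}
  C via C→a a: +{a}
  C via C→b: +{b}
  S via S→a A: +{a}
  S via S→b a c: +{b}
  S via S→c B: +{c}
  S via S→d C: +{d}
  FIRST[S]={a,b,c,d}  FIRST[A]={a,d}  FIRST[B]={b,d}  FIRST[C]={a,b}
[2] — fixpoint
  FIRST[S]={a,b,c,d}  FIRST[A]={a,d}  FIRST[B]={b,d}  FIRST[C]={a,b}

Compute FOLLOW by fixpoint:
FOLLOW(S) := {$}
[1]
  A→A b: FOLLOW(A) ⊇ FIRST(b) = {b}; new: +{b}
  S→S c: FOLLOW(S) ⊇ FIRST(c) = {c}; new: +{c}
  S→a A: FOLLOW(A) ⊇ FOLLOW(S) ⊇ {$,c}; new: +{$,c}
  S→c B: FOLLOW(B) ⊇ FOLLOW(S) ⊇ {$,c}; new: +{$,c}
  S→d C: FOLLOW(C) ⊇ FOLLOW(S) ⊇ {$,c}; new: +{$,c}
  FOLLOW(S)={$,c}  FOLLOW(A)={$,b,c}  FOLLOW(B)={$,c}  FOLLOW(C)={$,c}
[2] — fixpoint
  FOLLOW(S)={$,c}  FOLLOW(A)={$,b,c}  FOLLOW(B)={$,c}  FOLLOW(C)={$,c}

FOLLOW(S) = ["$", "c"]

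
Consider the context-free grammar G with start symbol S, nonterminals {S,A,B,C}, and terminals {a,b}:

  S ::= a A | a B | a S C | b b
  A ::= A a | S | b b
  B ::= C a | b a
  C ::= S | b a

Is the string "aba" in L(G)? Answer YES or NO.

CNF form of G:
  S -> T0 A | T0 B | T0 X4 | T1 T1
  A -> A T0 | T0 A | T0 B | T0 X2 | T1 T1
  B -> C T0 | T1 T0
  C -> T0 A | T0 B | T0 X3 | T1 T0 | T1 T1
  T0 -> a
  T1 -> b
  X2 -> S C
  X3 -> S C
  X4 -> S C

Fill CYK table bottom-up:
  T[0,0] 'a' = {T0}  orig:{}
  T[1,1] 'b' = {T1}  orig:{}
  T[2,2] 'a' = {T0}  orig:{}
  T[0,1] 'ab' = ∅
  T[1,2] 'ba' = {B,C}
  T[0,2] 'aba' = {A,C,S}

S ∈ T[0,2] ⇒ YES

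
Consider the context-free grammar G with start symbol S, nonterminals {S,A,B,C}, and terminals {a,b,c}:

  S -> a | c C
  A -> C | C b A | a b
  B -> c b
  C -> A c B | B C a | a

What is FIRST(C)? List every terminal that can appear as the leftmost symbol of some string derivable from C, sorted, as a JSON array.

FIRST iteration:
[1]
  A via A→a b: +{a}
  B via B→c b: +{c}
  C via C→A c B: +{a}
  C via C→B C a: +{c}
  S via S→a: +{a}
  S via S→c C: +{c}
  FIRST[S]={a,c}  FIRST[A]={a}  FIRST[B]={c}  FIRST[C]={a,c}
[2]
  A via A→C: +{c}
  FIRST[S]={a,c}  FIRST[A]={a,c}  FIRST[B]={c}  FIRST[C]={a,c}
[3] done
  FIRST[S]={a,c}  FIRST[A]={a,c}  FIRST[B]={c}  FIRST[C]={a,c}

FIRST(C) = ["a", "c"]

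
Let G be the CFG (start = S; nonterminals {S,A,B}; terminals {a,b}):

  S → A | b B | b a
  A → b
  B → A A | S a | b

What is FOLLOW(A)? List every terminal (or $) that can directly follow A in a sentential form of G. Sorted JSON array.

FIRST iteration:
iter 1:
  A via A→b: +{b}
  B via B→A A: +{b}
  S via S→A: +{b}
  FIRST(S)={b}  FIRST(A)={b}  FIRST(B)={b}
iter 2: — fixpoint
  FIRST(S)={b}  FIRST(A)={b}  FIRST(B)={b}

Compute FOLLOW by fixpoint:
initialize: $ ∈ FOLLOW(S)
[1]
  B→A A: FOLLOW(A) ⊇ FIRST(A) = {b}; new: +{b}
  B→S a: FOLLOW(S) ⊇ FIRST(a) = {a}; new: +{a}
  S→A: FOLLOW(A) ⊇ FOLLOW(S) ⊇ {$,a}; new: +{$,a}
  S→b B: FOLLOW(B) ⊇ FOLLOW(S) ⊇ {$,a}; new: +{$,a}
  S: {$,a}  A: {$,a,b}  B: {$,a}
[2] — fixpoint
  S: {$,a}  A: {$,a,b}  B: {$,a}

FOLLOW(A) = ["$", "a", "b"]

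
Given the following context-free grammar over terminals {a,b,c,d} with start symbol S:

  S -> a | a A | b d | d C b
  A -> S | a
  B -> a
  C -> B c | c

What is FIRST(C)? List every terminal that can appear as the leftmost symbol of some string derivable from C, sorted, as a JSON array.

FIRST sets, iterate to fixpoint:
[1]
  A via A→a: +{a}
  B via B→a: +{a}
  C via C→B c: +{a}
  C via C→c: +{c}
  S via S→a: +{a}
  S via S→b d: +{b}
  S via S→d C b: +{d}
  S: {a,b,d}  A: {a}  B: {a}  C: {a,c}
[2]
  A via A→S: +{b,d}
  S: {a,b,d}  A: {a,b,d}  B: {a}  C: {a,c}
[3] (no change)
  S: {a,b,d}  A: {a,b,d}  B: {a}  C: {a,c}

FIRST(C) = ["a", "c"]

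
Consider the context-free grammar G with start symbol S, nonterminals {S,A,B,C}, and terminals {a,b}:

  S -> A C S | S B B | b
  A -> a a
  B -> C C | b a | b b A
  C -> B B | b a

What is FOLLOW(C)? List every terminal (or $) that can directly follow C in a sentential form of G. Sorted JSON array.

Compute FIRST by fixpoint:
round 1:
  A via A→a a: +{a}
  B via B→b a: +{b}
  C via C→B B: +{b}
  S via S→A C S: +{a}
  S via S→b: +{b}
  S: {a,b}  A: {a}  B: {b}  C: {b}
round 2: (stable)
  S: {a,b}  A: {a}  B: {b}  C: {b}

Compute FOLLOW by fixpoint:
initialize: $ ∈ FOLLOW(S)
[1]
  B→C C: FOLLOW(C) ⊇ FIRST(C) = {b}; new: +{b}
  C→B B: FOLLOW(B) ⊇ FIRST(B) = {b}; new: +{b}
  S→A C S: FOLLOW(A) ⊇ FIRST(C) = {b}; new: +{b}
  S→A C S: FOLLOW(C) ⊇ FIRST(S) = {a,b}; new: +{a}
  S→S B B: FOLLOW(S) ⊇ FIRST(B) = {b}; new: +{b}
  S→S B B: FOLLOW(B) ⊇ FOLLOW(S) ⊇ {$,b}; new: +{$}
  S: {$,b}  A: {b}  B: {$,b}  C: {a,b}
[2]
  B→C C: FOLLOW(C) ⊇ FOLLOW(B) ⊇ {$,b}; new: +{$}
  B→b b A: FOLLOW(A) ⊇ FOLLOW(B) ⊇ {$,b}; new: +{$}
  C→B B: FOLLOW(B) ⊇ FOLLOW(C) ⊇ {$,a,b}; new: +{a}
  S: {$,b}  A: {$,b}  B: {$,a,b}  C: {$,a,b}
[3]
  B→b b A: FOLLOW(A) ⊇ FOLLOW(B) ⊇ {$,a,b}; new: +{a}
  S: {$,b}  A: {$,a,b}  B: {$,a,b}  C: {$,a,b}
[4] — fixpoint
  S: {$,b}  A: {$,a,b}  B: {$,a,b}  C: {$,a,b}

FOLLOW(C) = ["$", "a", "b"]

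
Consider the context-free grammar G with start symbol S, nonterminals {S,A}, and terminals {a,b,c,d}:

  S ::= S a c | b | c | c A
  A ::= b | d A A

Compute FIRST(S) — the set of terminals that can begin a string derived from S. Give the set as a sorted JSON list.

FIRST iteration:
round 1:
  A via A→b: +{b}
  A via A→d A A: +{d}
  S via S→b: +{b}
  S via S→c: +{c}
  FIRST(S)={b,c}  FIRST(A)={b,d}
round 2: — fixpoint
  FIRST(S)={b,c}  FIRST(A)={b,d}

FIRST(S) = ["b", "c"]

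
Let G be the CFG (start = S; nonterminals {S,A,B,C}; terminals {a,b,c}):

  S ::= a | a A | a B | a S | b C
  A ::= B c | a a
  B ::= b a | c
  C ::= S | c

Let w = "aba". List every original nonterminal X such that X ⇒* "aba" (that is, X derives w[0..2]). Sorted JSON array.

CNF form of G:
  S -> T1 A | T1 B | T1 S | T2 C | a
  A -> B T0 | T1 T1
  B -> T2 T1 | c
  C -> T1 A | T1 B | T1 S | T2 C | a | c
  T0 -> c
  T1 -> a
  T2 -> b

CYK fill (cells [i..j] with 0 ≤ i ≤ j ≤ 2 only):
  cell(0,0) a: {C,S,T1}  orig:{C,S}
  cell(1,1) b: {T2}  orig:{}
  cell(2,2) a: {C,S,T1}  orig:{C,S}
  cell(0,1) ab: ∅
  cell(1,2) ba: {B,C,S}
  cell(0,2) aba: {C,S}

Original NTs in T[0,2] deriving "aba": ["C", "S"]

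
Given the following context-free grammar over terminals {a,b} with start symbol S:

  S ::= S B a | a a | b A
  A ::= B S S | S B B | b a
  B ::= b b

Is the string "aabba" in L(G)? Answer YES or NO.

CNF form of G:
  S -> S X4 | T0 A | T1 T1
  A -> B X2 | S X3 | T0 T1
  B -> T0 T0
  T0 -> b
  T1 -> a
  X2 -> S S
  X3 -> B B
  X4 -> B T1

CYK table (by increasing span):
  [0..0]={T1}  "a"  orig:{}
  [1..1]={T1}  "a"  orig:{}
  [2..2]={T0}  "b"  orig:{}
  [3..3]={T0}  "b"  orig:{}
  [4..4]={T1}  "a"  orig:{}
  [0..1]={S}  "aa"
  [1..2]=∅  "ab"
  [2..3]={B}  "bb"
  [3..4]={A}  "ba"
  [0..2]=∅  "aab"
  [1..3]=∅  "abb"
  [2..4]={S,X4}  "bba"  orig:{S}
  [0..3]=∅  "aabb"
  [1..4]=∅  "abba"
  [0..4]={S,X2}  "aabba"  orig:{S}

S ∈ T[0,4] ⇒ YES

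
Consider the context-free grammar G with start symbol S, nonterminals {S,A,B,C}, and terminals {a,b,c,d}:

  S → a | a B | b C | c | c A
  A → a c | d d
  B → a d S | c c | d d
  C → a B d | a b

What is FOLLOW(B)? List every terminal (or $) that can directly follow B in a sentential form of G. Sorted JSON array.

Compute FIRST by fixpoint:
pass 1:
  A via A→a c: +{a}
  A via A→d d: +{d}
  B via B→a d S: +{a}
  B via B→c c: +{c}
  B via B→d d: +{d}
  C via C→a B d: +{a}
  S via S→a: +{a}
  S via S→b C: +{b}
  S via S→c: +{c}
  FIRST(S)={a,b,c}  FIRST(A)={a,d}  FIRST(B)={a,c,d}  FIRST(C)={a}
pass 2: (stable)
  FIRST(S)={a,b,c}  FIRST(A)={a,d}  FIRST(B)={a,c,d}  FIRST(C)={a}

FOLLOW iteration:
seed FOLLOW(S) with $
iter 1:
  C→a B d: FOLLOW(B) ⊇ FIRST(d) = {d}; new: +{d}
  S→a B: FOLLOW(B) ⊇ FOLLOW(S) ⊇ {$}; new: +{$}
  S→b C: FOLLOW(C) ⊇ FOLLOW(S) ⊇ {$}; new: +{$}
  S→c A: FOLLOW(A) ⊇ FOLLOW(S) ⊇ {$}; new: +{$}
  FOLLOW(S)={$}  FOLLOW(A)={$}  FOLLOW(B)={$,d}  FOLLOW(C)={$}
iter 2:
  B→a d S: FOLLOW(S) ⊇ FOLLOW(B) ⊇ {$,d}; new: +{d}
  S→b C: FOLLOW(C) ⊇ FOLLOW(S) ⊇ {$,d}; new: +{d}
  S→c A: FOLLOW(A) ⊇ FOLLOW(S) ⊇ {$,d}; new: +{d}
  FOLLOW(S)={$,d}  FOLLOW(A)={$,d}  FOLLOW(B)={$,d}  FOLLOW(C)={$,d}
iter 3: — fixpoint
  FOLLOW(S)={$,d}  FOLLOW(A)={$,d}  FOLLOW(B)={$,d}  FOLLOW(C)={$,d}

FOLLOW(B) = ["$", "d"]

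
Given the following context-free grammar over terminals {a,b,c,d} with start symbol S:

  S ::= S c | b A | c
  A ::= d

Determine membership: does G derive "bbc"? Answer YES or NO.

CNF form of G:
  S -> S T0 | T1 A | c
  A -> d
  T0 -> c
  T1 -> b

Fill CYK table bottom-up:
  [0..0]={T1}  "b"  orig:{}
  [1..1]={T1}  "b"  orig:{}
  [2..2]={S,T0}  "c"  orig:{S}
  [0..1]=∅  "bb"
  [1..2]=∅  "bc"
  [0..2]=∅  "bbc"

S ∉ T[0,2] ⇒ NO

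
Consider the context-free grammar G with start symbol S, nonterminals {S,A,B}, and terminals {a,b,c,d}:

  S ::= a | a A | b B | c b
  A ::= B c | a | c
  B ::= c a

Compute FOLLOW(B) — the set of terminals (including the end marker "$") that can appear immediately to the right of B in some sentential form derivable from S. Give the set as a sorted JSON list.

FIRST sets, iterate to fixpoint:
round 1:
  A via A→a: +{a}
  A via A→c: +{c}
  B via B→c a: +{c}
  S via S→a: +{a}
  S via S→b B: +{b}
  S via S→c b: +{c}
  FIRST[S]={a,b,c}  FIRST[A]={a,c}  FIRST[B]={c}
round 2: (stable)
  FIRST[S]={a,b,c}  FIRST[A]={a,c}  FIRST[B]={c}

FOLLOW iteration:
seed FOLLOW(S) with $
[1]
  A→B c: FOLLOW(B) ⊇ FIRST(c) = {c}; new: +{c}
  S→a A: FOLLOW(A) ⊇ FOLLOW(S) ⊇ {$}; new: +{$}
  S→b B: FOLLOW(B) ⊇ FOLLOW(S) ⊇ {$}; new: +{$}
  FOLLOW(S)={$}  FOLLOW(A)={$}  FOLLOW(B)={$,c}
[2] done
  FOLLOW(S)={$}  FOLLOW(A)={$}  FOLLOW(B)={$,c}

FOLLOW(B) = ["$", "c"]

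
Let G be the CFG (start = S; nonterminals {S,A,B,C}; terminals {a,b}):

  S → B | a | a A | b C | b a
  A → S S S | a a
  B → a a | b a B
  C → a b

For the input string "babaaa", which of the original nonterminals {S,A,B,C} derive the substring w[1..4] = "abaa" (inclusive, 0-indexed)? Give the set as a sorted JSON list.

Convert to CNF:
  S -> T0 A | T0 T0 | T1 C | T1 T0 | T1 X4 | a
  A -> S X2 | T0 T0
  B -> T0 T0 | T1 X3
  C -> T0 T1
  T0 -> a
  T1 -> b
  X2 -> S S
  X3 -> T0 B
  X4 -> T0 B

CYK fill, restricted to cells inside w[1..4]:
  cell(1,1) a: {S,T0}  orig:{S}
  cell(2,2) b: {T1}  orig:{}
  cell(3,3) a: {S,T0}  orig:{S}
  cell(4,4) a: {S,T0}  orig:{S}
  cell(1,2) ab: {C}
  cell(2,3) ba: {S}
  cell(3,4) aa: {A,B,S,X2}  orig:{A,B,S}
  cell(1,3) aba: {X2}  orig:{}
  cell(2,4) baa: {X2}  orig:{}
  cell(1,4) abaa: {A}

Original NTs in T[1,4] deriving "abaa": ["A"]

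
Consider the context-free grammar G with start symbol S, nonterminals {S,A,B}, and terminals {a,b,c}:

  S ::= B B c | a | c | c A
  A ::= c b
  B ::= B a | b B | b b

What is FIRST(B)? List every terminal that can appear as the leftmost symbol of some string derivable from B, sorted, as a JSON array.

FIRST sets, iterate to fixpoint:
round 1:
  A via A→c b: +{c}
  B via B→b B: +{b}
  S via S→B B c: +{b}
  S via S→a: +{a}
  S via S→c: +{c}
  FIRST(S)={a,b,c}  FIRST(A)={c}  FIRST(B)={b}
round 2: done
  FIRST(S)={a,b,c}  FIRST(A)={c}  FIRST(B)={b}

FIRST(B) = ["b"]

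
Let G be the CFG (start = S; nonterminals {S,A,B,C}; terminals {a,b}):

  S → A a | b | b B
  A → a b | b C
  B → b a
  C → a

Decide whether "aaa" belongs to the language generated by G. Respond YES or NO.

Convert to CNF:
  S -> A T0 | T1 B | b
  A -> T0 T1 | T1 C
  B -> T1 T0
  C -> a
  T0 -> a
  T1 -> b

CYK table (by increasing span):
  [0..0]={C,T0}  "a"  orig:{C}
  [1..1]={C,T0}  "a"  orig:{C}
  [2..2]={C,T0}  "a"  orig:{C}
  [0..1]=∅  "aa"
  [1..2]=∅  "aa"
  [0..2]=∅  "aaa"

S ∉ T[0,2] ⇒ NO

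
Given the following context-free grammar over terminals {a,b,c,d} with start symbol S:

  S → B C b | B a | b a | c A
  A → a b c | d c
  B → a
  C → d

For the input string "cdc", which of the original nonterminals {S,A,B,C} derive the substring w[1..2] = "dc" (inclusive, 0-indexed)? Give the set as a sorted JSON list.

CNF form of G:
  S -> B T0 | B X5 | T1 T0 | T2 A
  A -> T0 X4 | T3 T2
  B -> a
  C -> d
  T0 -> a
  T1 -> b
  T2 -> c
  T3 -> d
  X4 -> T1 T2
  X5 -> C T1

CYK table (by increasing span), restricted to cells inside w[1..2]:
  [1..1]={C,T3}  "d"  orig:{C}
  [2..2]={T2}  "c"  orig:{}
  [1..2]={A}  "dc"

Original NTs in T[1,2] deriving "dc": ["A"]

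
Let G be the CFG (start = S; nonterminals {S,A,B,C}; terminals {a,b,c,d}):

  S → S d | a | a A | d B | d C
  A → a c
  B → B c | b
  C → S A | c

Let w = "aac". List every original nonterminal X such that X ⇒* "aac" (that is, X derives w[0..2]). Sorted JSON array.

CNF form of G:
  S -> S T2 | T0 A | T2 B | T2 C | a
  A -> T0 T1
  B -> B T1 | b
  C -> S A | c
  T0 -> a
  T1 -> c
  T2 -> d

Fill CYK table bottom-up — only the sub-triangle for w[0..2]:
  [0..0]={S,T0}  "a"  orig:{S}
  [1..1]={S,T0}  "a"  orig:{S}
  [2..2]={C,T1}  "c"  orig:{C}
  [0..1]=∅  "aa"
  [1..2]={A}  "ac"
  [0..2]={C,S}  "aac"

Original NTs in T[0,2] deriving "aac": ["C", "S"]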